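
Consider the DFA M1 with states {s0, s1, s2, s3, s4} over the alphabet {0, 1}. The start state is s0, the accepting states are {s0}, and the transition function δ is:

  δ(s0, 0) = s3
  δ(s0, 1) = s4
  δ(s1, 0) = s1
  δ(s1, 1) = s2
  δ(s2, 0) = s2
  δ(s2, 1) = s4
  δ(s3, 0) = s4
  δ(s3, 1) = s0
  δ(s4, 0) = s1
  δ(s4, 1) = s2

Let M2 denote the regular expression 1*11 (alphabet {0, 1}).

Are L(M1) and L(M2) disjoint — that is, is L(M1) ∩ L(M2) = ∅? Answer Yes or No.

Converting the expression M2 to a DFA (subset construction, then merging equivalent states) gives the minimal DFA with states {r0, r1, r2, r3}, start state r0, accepting states {r3} and transitions r0: 0→r1, 1→r2; r1: 0→r1, 1→r1; r2: 0→r1, 1→r3; r3: 0→r1, 1→r3.
Exploring the product automaton M1 × M2 from the start pair (s0, r0), following both machines on each input symbol, reaches 9 state pairs: (s0, r0), (s3, r1), (s4, r2), (s4, r1), (s0, r1), (s1, r1), (s2, r3), (s2, r1), (s4, r3).
M1 accepts in {s0} and M2 accepts in {r3}; no reachable pair has both components accepting, so no string drives both machines to acceptance simultaneously and L(M1) ∩ L(M2) = ∅.
So no string is accepted by both, and the intersection is empty.

Yes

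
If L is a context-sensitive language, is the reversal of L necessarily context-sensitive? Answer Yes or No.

Reversing both sides of every production of a noncontracting (context-sensitive) grammar gives another noncontracting grammar, and it generates Lᴿ; equivalently an LBA can reverse its tape in place and then run the machine for L.
So the context-sensitive languages are closed under reversal.

Yes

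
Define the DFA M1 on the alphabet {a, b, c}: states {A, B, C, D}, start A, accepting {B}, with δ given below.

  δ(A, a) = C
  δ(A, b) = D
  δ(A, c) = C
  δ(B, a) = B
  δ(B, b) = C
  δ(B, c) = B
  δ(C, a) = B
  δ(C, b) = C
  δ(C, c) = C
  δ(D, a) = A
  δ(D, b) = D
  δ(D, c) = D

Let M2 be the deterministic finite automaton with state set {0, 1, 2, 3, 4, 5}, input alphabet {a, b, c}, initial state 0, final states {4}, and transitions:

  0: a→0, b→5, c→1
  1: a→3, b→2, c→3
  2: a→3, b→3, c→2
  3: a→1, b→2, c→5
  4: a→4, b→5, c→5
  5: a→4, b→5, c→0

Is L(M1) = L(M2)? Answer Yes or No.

No

The string aa is accepted by M1 but rejected by M2.
So L(M1) ≠ L(M2).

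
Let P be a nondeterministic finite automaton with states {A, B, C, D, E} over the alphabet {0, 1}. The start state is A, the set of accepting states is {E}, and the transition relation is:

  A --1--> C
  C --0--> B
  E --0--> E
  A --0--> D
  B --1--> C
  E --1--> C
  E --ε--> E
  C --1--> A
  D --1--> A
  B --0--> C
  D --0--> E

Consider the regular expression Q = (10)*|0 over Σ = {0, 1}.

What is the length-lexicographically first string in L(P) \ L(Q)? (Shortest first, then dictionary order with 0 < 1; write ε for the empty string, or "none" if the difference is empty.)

00

The string 00 is accepted by P but not by Q.
No shorter string lies in the difference, and 00 is the lexicographically first length-2 string in L(P) \ L(Q).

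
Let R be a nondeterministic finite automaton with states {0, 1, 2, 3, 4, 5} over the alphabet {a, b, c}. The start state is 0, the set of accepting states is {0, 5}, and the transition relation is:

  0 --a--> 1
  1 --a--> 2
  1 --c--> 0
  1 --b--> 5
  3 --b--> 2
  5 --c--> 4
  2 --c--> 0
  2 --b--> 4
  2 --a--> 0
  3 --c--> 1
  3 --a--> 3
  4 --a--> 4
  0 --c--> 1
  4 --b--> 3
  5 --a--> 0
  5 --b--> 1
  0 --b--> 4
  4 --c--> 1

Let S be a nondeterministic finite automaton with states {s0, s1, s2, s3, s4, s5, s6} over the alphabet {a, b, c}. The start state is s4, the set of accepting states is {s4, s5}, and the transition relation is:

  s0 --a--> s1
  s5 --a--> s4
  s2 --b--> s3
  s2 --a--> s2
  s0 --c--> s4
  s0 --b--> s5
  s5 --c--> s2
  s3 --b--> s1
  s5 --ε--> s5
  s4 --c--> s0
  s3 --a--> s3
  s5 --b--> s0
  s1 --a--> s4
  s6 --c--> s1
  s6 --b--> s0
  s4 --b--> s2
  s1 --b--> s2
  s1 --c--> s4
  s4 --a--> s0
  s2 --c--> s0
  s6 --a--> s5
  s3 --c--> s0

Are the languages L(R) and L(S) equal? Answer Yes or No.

Exploring the product automaton R × S from the start pair (0, s4), following both machines on each input symbol, reaches 6 state pairs: (0, s4), (1, s0), (4, s2), (2, s1), (5, s5), (3, s3).
R accepts in {0, 5} and S accepts in {s4, s5}. In every reachable pair the two components are either both accepting — (0, s4), (5, s5) — or both non-accepting, so no string is accepted by exactly one of the machines: L(R) \ L(S) and L(S) \ L(R) are both empty.
Hence every string is accepted by R iff it is accepted by S, and the two languages coincide.

Yes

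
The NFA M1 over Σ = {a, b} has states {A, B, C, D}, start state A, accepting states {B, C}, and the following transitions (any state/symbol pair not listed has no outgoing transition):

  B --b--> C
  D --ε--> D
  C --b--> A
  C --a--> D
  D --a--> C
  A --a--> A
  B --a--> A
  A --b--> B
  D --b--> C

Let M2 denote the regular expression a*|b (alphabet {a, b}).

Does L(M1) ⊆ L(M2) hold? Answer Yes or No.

No

The string ab is in L(M1) but not in L(M2).
So L(M1) ⊄ L(M2).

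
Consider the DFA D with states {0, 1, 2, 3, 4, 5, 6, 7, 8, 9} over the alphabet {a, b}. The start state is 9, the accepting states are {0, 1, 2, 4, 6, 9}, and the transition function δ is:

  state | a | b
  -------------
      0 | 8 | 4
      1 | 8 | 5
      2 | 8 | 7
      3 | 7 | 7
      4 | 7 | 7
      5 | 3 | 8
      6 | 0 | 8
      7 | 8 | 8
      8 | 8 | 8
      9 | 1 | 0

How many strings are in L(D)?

4

The useful subgraph on states {0, 1, 4, 9} is acyclic, so L(D) is finite; the longest accepting path visits 3 useful states, giving maximum string length 2.
Counting accepting paths from 9 by length: 1 of length 0, 2 of length 1, 1 of length 2. Total 4.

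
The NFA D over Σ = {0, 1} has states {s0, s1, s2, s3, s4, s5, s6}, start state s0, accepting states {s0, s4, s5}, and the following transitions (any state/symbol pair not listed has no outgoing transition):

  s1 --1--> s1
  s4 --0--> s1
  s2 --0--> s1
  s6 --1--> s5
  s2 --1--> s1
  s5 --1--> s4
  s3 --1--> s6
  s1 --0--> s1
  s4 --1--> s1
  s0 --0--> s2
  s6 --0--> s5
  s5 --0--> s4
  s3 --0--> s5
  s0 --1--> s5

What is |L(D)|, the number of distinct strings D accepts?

4

The useful subgraph on states {s0, s4, s5} is acyclic, so L(D) is finite; the longest accepting path visits 3 useful states, giving maximum string length 2.
Counting accepting paths from s0 by length: 1 of length 0, 1 of length 1, 2 of length 2. Total 4.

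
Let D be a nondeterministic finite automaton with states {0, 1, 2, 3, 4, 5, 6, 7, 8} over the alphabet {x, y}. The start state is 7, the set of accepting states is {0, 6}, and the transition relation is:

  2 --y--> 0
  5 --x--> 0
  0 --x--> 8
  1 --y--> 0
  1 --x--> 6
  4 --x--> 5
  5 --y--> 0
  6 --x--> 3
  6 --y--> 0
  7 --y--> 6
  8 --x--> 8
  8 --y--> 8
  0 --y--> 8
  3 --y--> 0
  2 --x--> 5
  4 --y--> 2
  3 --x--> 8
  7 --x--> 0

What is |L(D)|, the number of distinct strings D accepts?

The useful subgraph on states {0, 3, 6, 7} is acyclic, so L(D) is finite; the longest accepting path visits 4 useful states, giving maximum string length 3.
Counting accepting paths from 7 by length: 2 of length 1, 1 of length 2, 1 of length 3. Total 4.

4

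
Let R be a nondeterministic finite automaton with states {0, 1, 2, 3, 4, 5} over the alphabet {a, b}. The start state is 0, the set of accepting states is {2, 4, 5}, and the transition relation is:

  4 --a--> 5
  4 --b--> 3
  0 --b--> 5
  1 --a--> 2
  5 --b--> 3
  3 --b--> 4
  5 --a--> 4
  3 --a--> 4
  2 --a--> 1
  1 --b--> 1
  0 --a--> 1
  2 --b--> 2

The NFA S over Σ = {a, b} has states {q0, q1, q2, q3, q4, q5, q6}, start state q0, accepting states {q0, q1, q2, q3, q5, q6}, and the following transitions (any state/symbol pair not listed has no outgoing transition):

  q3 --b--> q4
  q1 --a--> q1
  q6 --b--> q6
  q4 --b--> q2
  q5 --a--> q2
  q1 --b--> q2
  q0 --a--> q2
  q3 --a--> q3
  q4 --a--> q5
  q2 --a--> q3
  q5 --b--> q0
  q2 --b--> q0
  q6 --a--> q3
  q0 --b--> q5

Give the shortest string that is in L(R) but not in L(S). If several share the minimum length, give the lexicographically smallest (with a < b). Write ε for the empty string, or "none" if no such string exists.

The string aab is accepted by R but not by S.
No shorter string lies in the difference, and aab is the lexicographically first length-3 string in L(R) \ L(S).

aab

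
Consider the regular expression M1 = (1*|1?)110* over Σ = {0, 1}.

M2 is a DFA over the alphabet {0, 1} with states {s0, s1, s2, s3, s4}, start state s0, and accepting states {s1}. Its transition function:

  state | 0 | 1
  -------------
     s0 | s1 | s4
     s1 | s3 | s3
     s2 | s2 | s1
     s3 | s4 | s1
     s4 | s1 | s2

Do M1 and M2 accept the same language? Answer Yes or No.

No

The string 11 is accepted by M1 but rejected by M2.
So L(M1) ≠ L(M2).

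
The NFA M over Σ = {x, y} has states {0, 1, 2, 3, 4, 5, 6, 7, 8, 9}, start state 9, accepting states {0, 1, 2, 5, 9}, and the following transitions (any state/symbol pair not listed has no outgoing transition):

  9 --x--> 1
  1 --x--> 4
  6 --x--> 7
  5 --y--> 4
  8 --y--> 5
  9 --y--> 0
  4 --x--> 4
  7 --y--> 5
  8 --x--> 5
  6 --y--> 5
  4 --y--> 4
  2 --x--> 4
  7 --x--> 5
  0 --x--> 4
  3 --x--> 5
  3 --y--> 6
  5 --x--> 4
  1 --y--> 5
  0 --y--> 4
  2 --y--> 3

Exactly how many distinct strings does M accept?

The useful subgraph on states {0, 1, 5, 9} is acyclic, so L(M) is finite; the longest accepting path visits 3 useful states, giving maximum string length 2.
Counting accepting paths from 9 by length: 1 of length 0, 2 of length 1, 1 of length 2. Total 4.

4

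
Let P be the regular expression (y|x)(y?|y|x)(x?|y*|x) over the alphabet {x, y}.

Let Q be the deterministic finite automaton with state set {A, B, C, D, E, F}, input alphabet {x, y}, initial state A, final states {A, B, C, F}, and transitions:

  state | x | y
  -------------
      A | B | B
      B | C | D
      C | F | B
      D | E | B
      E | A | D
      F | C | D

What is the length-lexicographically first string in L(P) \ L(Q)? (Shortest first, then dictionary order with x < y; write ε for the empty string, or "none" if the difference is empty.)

The string xy is accepted by P but not by Q.
No shorter string lies in the difference, and xy is the lexicographically first length-2 string in L(P) \ L(Q).

xy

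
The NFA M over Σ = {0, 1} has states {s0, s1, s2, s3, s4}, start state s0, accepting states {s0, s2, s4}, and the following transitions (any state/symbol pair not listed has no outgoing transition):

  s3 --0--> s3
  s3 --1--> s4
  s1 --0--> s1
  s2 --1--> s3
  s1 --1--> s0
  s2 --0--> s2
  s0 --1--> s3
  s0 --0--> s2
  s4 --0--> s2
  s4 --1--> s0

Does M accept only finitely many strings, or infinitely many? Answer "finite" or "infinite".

infinite

State s2 is reachable from the start and can reach an accepting state, and it lies on the cycle s2 → s2.
Traversing that cycle any number of times yields accepted strings of unbounded length, so the language is infinite.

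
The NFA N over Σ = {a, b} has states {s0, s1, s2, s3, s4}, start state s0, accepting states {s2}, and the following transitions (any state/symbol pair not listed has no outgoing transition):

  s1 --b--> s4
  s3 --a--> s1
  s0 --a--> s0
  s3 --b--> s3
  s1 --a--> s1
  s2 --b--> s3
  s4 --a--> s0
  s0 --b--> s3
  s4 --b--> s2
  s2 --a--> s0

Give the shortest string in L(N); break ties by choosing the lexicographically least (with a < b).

babb

A breadth-first search from s0 reaches an accepting state first via the path s0 → s3 → s1 → s4 → s2 on input babb.
No string of length < 4 is accepted (BFS exhausts all shorter strings without reaching an accepting state), and babb is the lexicographically least accepting string of length 4.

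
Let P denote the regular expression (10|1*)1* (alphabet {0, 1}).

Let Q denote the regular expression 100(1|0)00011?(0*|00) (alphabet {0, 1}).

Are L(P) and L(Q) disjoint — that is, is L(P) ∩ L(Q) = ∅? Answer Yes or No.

Converting the expression P to a DFA (subset construction, then merging equivalent states) gives the minimal DFA with states {p0, p1, p2, p3}, start state p0, accepting states {p0, p2, p3} and transitions p0: 0→p1, 1→p2; p1: 0→p1, 1→p1; p2: 0→p3, 1→p3; p3: 0→p1, 1→p3.
Converting the expression Q to a DFA (subset construction, then merging equivalent states) gives the minimal DFA with states {q0, q1, q2, q3, q4, q5, q6, q7, q8, q9, q10}, start state q0, accepting states {q9, q10} and transitions q0: 0→q1, 1→q2; q1: 0→q1, 1→q1; q2: 0→q3, 1→q1; q3: 0→q4, 1→q1; q4: 0→q5, 1→q5; q5: 0→q6, 1→q1; q6: 0→q7, 1→q1; q7: 0→q8, 1→q1; q8: 0→q1, 1→q9; q9: 0→q10, 1→q10; q10: 0→q10, 1→q1.
Exploring the product automaton P × Q from the start pair (p0, q0), following both machines on each input symbol, reaches 12 state pairs: (p0, q0), (p1, q1), (p2, q2), (p3, q3), (p3, q1), (p1, q4), (p1, q5), (p1, q6), (p1, q7), (p1, q8), (p1, q9), (p1, q10).
P accepts in {p0, p2, p3} and Q accepts in {q9, q10}; no reachable pair has both components accepting, so no string drives both machines to acceptance simultaneously and L(P) ∩ L(Q) = ∅.
So no string is accepted by both, and the intersection is empty.

Yes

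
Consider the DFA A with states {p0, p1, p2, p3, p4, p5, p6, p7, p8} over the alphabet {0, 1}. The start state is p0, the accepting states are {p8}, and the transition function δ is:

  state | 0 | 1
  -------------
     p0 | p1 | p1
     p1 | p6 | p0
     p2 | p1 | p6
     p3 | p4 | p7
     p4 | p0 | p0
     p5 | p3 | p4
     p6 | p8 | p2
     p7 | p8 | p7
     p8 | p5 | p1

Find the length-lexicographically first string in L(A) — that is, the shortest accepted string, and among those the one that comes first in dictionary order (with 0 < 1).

A breadth-first search from p0 reaches an accepting state first via the path p0 → p1 → p6 → p8 on input 000.
No string of length < 3 is accepted (BFS exhausts all shorter strings without reaching an accepting state), and 000 is the lexicographically least accepting string of length 3.

000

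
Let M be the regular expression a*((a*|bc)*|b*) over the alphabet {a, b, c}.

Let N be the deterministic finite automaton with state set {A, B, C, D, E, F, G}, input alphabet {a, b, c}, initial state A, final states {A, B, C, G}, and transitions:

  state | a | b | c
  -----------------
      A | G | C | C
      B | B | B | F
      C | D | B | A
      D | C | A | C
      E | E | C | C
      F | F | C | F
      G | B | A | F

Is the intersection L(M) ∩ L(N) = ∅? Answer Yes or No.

No

The empty string ε is accepted by both M and N.
Hence L(M) ∩ L(N) ≠ ∅.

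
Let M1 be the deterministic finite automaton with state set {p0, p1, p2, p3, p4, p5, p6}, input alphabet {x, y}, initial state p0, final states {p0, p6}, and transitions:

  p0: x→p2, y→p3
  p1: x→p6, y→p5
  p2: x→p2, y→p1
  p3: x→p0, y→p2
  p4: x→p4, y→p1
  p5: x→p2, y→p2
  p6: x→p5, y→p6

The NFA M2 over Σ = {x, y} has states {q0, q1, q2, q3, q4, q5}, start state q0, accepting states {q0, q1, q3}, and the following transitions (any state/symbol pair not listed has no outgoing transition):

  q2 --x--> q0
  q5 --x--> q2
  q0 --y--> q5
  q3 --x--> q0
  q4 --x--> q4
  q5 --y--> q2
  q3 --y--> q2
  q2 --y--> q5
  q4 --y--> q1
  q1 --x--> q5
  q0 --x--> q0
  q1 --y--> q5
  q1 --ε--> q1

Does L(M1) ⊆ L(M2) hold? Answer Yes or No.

No

The string yx is in L(M1) but not in L(M2).
So L(M1) ⊄ L(M2).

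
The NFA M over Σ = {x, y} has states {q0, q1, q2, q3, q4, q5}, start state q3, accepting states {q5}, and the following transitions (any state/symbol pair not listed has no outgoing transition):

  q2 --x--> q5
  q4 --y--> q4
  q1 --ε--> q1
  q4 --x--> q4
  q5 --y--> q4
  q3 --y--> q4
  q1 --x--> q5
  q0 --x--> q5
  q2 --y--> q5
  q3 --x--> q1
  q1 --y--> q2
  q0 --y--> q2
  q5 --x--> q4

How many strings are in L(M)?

3

The useful subgraph on states {q1, q2, q3, q5} is acyclic, so L(M) is finite; the longest accepting path visits 4 useful states, giving maximum string length 3.
Counting accepting paths from q3 by length: 1 of length 2, 2 of length 3. Total 3.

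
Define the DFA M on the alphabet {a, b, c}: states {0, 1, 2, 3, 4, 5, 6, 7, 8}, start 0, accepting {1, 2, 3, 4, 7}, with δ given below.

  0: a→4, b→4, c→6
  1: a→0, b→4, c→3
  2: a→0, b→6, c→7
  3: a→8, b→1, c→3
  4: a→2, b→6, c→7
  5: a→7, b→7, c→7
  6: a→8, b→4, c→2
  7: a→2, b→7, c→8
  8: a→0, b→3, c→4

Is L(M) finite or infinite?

infinite

State 0 is reachable from the start and can reach an accepting state, and it lies on the cycle 0 → 4 → 2 → 0.
Traversing that cycle any number of times yields accepted strings of unbounded length, so the language is infinite.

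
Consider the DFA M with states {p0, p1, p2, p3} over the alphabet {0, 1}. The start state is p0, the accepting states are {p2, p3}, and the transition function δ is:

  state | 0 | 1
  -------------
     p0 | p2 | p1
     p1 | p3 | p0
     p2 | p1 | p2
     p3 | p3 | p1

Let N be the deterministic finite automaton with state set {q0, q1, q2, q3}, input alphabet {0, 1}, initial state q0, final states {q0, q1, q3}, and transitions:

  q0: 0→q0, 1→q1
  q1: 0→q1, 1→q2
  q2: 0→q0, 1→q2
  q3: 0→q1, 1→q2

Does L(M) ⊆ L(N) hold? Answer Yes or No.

The string 011 is in L(M) but not in L(N).
So L(M) ⊄ L(N).

No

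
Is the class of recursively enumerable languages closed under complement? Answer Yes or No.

No

If both L and its complement were r.e., running the two recognisers in parallel would decide L, so L would be recursive; but there are r.e. languages that are not recursive (e.g. the halting problem), and their complements are therefore not r.e.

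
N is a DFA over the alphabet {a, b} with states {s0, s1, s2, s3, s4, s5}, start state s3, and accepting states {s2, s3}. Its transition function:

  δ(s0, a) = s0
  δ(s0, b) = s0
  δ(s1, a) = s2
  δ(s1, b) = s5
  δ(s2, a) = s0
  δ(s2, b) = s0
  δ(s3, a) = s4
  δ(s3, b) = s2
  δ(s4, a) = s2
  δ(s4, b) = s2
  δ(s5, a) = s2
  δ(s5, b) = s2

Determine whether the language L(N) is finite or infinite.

finite

The useful states (reachable from s3 and able to reach an accepting state) are {s2, s3, s4}.
Restricted to these states the transition graph has no cycle, so every accepting path has bounded length and L is finite.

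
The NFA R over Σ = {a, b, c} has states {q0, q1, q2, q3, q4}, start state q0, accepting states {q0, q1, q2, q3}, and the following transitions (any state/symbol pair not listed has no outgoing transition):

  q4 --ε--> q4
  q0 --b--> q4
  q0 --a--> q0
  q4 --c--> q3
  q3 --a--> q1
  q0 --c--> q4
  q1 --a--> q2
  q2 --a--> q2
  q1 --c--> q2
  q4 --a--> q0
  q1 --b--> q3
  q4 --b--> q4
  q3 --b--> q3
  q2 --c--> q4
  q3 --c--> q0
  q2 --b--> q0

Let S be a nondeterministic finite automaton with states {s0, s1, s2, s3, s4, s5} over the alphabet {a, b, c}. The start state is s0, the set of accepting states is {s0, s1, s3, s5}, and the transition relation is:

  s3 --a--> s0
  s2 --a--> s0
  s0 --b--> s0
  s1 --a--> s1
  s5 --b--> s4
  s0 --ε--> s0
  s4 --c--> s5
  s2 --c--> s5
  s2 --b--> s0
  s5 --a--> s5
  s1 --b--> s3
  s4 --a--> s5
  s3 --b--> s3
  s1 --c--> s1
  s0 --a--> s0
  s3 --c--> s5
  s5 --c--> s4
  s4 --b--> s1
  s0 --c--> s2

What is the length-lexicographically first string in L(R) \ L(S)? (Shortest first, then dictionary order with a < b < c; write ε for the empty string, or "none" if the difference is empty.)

The string bc is accepted by R but not by S.
No shorter string lies in the difference, and bc is the lexicographically first length-2 string in L(R) \ L(S).

bc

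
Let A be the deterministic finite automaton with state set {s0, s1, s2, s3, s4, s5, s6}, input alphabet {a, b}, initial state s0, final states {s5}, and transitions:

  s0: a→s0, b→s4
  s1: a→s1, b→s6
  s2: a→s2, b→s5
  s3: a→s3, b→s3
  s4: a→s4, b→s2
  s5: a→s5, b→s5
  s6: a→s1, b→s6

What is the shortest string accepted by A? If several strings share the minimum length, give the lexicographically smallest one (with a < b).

A breadth-first search from s0 reaches an accepting state first via the path s0 → s4 → s2 → s5 on input bbb.
No string of length < 3 is accepted (BFS exhausts all shorter strings without reaching an accepting state), and bbb is the lexicographically least accepting string of length 3.

bbb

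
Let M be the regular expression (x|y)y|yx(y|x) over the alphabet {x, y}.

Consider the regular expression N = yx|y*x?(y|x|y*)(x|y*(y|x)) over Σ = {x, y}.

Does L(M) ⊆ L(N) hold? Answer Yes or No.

Converting the expression M to a DFA (subset construction, then merging equivalent states) gives the minimal DFA with states {m0, m1, m2, m3, m4, m5}, start state m0, accepting states {m4} and transitions m0: x→m1, y→m2; m1: x→m3, y→m4; m2: x→m5, y→m4; m3: x→m3, y→m3; m4: x→m3, y→m3; m5: x→m4, y→m4.
Converting the expression N to a DFA (subset construction, then merging equivalent states) gives the minimal DFA with states {n0, n1, n2, n3, n4, n5}, start state n0, accepting states {n1, n2, n3, n4} and transitions n0: x→n1, y→n2; n1: x→n3, y→n3; n2: x→n1, y→n2; n3: x→n4, y→n3; n4: x→n5, y→n5; n5: x→n5, y→n5.
Exploring the product automaton M × N from the start pair (m0, n0), following both machines on each input symbol, reaches 11 state pairs: (m0, n0), (m1, n1), (m2, n2), (m3, n3), (m4, n3), (m5, n1), (m4, n2), (m3, n4), (m3, n1), (m3, n2), (m3, n5).
M accepts in {m4} and N accepts in {n1, n2, n3, n4}. The reachable pairs whose M-component is accepting are (m4, n3), (m4, n2); in each of them the N-component is accepting too, so the product for L(M) \ L(N) (M-component accepting, N-component rejecting) has no reachable accepting pair and the difference is empty.
Hence every string in L(M) is also in L(N).

Yes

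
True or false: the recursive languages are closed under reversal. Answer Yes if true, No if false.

Yes

Reverse the input on the tape and then run the decider for L; this halts and accepts exactly Lᴿ.
So the recursive languages are closed under reversal.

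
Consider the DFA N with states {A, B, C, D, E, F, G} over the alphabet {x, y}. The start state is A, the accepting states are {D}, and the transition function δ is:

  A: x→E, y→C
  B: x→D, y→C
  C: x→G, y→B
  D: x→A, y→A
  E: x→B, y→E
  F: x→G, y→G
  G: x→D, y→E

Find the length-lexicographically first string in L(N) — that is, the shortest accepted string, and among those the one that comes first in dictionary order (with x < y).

A breadth-first search from A reaches an accepting state first via the path A → E → B → D on input xxx.
No string of length < 3 is accepted (BFS exhausts all shorter strings without reaching an accepting state), and xxx is the lexicographically least accepting string of length 3.

xxx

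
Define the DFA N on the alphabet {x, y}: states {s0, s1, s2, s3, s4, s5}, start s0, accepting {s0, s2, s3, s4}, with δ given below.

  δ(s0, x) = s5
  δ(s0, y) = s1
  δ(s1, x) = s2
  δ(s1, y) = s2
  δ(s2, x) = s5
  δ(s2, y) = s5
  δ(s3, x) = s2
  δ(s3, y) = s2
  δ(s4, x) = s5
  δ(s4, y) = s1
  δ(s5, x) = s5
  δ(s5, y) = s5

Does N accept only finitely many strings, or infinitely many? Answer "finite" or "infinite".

The useful states (reachable from s0 and able to reach an accepting state) are {s0, s1, s2}.
Restricted to these states the transition graph has no cycle, so every accepting path has bounded length and L is finite.

finite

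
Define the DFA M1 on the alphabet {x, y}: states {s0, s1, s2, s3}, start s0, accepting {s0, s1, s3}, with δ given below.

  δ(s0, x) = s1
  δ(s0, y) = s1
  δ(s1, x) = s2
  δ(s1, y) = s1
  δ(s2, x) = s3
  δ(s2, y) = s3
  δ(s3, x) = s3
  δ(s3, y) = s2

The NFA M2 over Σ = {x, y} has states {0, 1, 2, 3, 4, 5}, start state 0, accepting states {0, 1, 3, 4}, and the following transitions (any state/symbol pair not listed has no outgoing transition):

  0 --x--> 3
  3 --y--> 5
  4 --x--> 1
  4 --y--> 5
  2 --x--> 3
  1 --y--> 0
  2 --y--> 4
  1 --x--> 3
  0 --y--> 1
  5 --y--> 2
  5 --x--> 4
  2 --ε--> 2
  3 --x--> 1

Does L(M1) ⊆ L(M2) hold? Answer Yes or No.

No

The string xy is in L(M1) but not in L(M2).
So L(M1) ⊄ L(M2).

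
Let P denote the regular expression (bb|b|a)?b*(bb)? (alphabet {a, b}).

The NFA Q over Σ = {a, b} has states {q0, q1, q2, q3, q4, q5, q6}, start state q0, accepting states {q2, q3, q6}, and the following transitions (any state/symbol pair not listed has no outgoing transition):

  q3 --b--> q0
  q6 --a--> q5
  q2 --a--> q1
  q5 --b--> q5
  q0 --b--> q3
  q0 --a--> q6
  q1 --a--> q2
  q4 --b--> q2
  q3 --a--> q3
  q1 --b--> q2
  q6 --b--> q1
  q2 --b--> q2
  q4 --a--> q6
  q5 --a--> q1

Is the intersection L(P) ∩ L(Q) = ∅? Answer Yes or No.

The string a is accepted by both P and Q.
Hence L(P) ∩ L(Q) ≠ ∅.

No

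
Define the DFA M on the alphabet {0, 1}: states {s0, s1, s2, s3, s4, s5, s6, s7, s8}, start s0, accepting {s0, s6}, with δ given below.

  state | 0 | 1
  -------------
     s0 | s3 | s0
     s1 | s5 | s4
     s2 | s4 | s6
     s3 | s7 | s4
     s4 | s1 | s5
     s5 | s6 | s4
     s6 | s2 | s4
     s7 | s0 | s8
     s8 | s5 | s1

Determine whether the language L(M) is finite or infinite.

infinite

State s0 is reachable from the start and can reach an accepting state, and it lies on the cycle s0 → s0.
Traversing that cycle any number of times yields accepted strings of unbounded length, so the language is infinite.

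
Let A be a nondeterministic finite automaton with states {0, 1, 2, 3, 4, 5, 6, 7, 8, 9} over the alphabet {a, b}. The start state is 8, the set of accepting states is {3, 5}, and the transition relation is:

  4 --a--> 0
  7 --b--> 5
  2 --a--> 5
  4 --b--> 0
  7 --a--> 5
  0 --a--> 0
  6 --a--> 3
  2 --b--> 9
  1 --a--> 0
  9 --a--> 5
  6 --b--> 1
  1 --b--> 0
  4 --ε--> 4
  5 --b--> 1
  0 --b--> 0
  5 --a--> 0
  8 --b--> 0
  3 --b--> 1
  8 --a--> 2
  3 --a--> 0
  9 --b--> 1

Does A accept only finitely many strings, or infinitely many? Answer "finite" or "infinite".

finite

The useful states (reachable from 8 and able to reach an accepting state) are {2, 5, 8, 9}.
Restricted to these states the transition graph has no cycle, so every accepting path has bounded length and L is finite.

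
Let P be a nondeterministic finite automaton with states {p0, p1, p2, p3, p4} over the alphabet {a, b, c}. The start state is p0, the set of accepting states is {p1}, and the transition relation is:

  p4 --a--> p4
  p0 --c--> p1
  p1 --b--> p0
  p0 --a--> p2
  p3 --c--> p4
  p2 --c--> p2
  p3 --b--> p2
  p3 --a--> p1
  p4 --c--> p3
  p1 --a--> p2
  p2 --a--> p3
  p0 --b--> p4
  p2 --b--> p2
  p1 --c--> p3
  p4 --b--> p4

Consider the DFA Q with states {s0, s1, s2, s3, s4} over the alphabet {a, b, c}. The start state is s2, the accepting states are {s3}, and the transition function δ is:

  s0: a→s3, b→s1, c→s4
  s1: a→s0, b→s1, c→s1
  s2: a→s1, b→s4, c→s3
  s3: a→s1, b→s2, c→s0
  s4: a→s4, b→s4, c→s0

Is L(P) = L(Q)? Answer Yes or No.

Yes

Exploring the product automaton P × Q from the start pair (p0, s2), following both machines on each input symbol, reaches 5 state pairs: (p0, s2), (p2, s1), (p4, s4), (p1, s3), (p3, s0).
P accepts in {p1} and Q accepts in {s3}. In every reachable pair the two components are either both accepting — (p1, s3) — or both non-accepting, so no string is accepted by exactly one of the machines: L(P) \ L(Q) and L(Q) \ L(P) are both empty.
Hence every string is accepted by P iff it is accepted by Q, and the two languages coincide.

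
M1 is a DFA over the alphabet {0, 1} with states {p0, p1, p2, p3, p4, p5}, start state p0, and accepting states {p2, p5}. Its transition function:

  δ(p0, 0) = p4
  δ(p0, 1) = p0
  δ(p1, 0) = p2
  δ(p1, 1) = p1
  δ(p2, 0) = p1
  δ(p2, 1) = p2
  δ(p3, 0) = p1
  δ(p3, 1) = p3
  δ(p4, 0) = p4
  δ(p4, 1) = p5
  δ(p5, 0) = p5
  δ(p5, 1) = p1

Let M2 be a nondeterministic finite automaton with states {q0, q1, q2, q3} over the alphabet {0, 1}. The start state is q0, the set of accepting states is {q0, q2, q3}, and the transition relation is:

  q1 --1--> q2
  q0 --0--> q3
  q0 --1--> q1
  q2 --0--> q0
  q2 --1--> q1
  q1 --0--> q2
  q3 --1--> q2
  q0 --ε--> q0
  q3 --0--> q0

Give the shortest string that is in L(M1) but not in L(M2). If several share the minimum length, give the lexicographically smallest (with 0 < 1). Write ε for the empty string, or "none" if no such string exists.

The string 001 is accepted by M1 but not by M2.
No shorter string lies in the difference, and 001 is the lexicographically first length-3 string in L(M1) \ L(M2).

001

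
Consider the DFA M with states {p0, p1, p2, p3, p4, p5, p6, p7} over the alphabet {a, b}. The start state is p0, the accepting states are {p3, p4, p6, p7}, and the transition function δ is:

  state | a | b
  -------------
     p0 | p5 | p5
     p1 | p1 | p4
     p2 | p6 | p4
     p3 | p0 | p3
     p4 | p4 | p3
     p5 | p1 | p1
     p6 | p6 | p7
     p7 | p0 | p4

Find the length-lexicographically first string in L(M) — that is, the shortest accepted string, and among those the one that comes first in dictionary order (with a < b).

A breadth-first search from p0 reaches an accepting state first via the path p0 → p5 → p1 → p4 on input aab.
No string of length < 3 is accepted (BFS exhausts all shorter strings without reaching an accepting state), and aab is the lexicographically least accepting string of length 3.

aab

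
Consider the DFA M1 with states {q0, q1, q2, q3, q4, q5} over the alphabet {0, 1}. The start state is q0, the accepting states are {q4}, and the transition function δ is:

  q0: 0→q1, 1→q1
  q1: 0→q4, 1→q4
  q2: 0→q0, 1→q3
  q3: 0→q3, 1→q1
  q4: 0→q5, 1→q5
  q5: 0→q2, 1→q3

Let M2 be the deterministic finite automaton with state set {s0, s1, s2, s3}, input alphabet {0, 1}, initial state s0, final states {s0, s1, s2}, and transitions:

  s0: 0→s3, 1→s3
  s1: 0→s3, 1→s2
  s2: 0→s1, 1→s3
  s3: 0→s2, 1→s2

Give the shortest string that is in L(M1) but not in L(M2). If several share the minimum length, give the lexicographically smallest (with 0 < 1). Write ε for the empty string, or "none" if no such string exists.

The string 0000000 is accepted by M1 but not by M2.
No shorter string lies in the difference, and 0000000 is the lexicographically first length-7 string in L(M1) \ L(M2).

0000000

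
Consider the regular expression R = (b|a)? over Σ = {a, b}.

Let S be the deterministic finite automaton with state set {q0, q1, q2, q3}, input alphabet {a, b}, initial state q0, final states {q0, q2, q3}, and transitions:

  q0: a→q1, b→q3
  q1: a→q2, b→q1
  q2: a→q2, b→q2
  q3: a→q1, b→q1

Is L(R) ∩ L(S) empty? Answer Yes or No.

No

The empty string ε is accepted by both R and S.
Hence L(R) ∩ L(S) ≠ ∅.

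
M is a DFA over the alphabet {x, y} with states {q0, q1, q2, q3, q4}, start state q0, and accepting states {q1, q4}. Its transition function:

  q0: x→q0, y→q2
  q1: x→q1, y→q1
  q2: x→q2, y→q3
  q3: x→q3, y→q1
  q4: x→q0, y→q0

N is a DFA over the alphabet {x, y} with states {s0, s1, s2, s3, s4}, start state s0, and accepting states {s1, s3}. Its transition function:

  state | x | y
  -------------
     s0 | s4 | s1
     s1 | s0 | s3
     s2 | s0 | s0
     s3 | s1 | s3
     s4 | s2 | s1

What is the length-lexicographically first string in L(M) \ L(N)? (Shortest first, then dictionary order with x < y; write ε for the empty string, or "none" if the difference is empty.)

yyyxx

The string yyyxx is accepted by M but not by N.
No shorter string lies in the difference, and yyyxx is the lexicographically first length-5 string in L(M) \ L(N).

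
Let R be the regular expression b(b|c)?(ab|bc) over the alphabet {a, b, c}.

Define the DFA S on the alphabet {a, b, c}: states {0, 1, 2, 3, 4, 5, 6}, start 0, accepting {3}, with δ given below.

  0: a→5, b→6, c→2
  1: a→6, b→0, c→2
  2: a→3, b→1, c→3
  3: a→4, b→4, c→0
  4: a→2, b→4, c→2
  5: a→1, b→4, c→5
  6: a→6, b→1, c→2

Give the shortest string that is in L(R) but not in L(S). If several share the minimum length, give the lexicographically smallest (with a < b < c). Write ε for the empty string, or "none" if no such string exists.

bab

The string bab is accepted by R but not by S.
No shorter string lies in the difference, and bab is the lexicographically first length-3 string in L(R) \ L(S).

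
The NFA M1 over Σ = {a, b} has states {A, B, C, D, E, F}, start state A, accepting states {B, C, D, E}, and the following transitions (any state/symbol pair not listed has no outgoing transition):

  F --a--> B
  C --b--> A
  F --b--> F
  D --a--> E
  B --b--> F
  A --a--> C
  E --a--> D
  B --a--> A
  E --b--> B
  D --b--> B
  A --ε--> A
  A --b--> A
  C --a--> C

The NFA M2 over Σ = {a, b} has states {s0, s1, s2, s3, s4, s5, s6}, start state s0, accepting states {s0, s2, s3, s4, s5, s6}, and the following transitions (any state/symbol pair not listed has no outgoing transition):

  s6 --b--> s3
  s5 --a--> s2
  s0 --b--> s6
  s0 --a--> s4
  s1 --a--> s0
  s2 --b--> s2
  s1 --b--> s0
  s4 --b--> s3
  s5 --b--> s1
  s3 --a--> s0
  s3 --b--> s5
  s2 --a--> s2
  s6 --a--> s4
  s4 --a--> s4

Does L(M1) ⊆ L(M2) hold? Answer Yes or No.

Yes

Exploring the product automaton M1 × M2 from the start pair (A, s0), following both machines on each input symbol, reaches 9 state pairs: (A, s0), (C, s4), (A, s6), (A, s3), (C, s0), (A, s5), (C, s2), (A, s1), (A, s2).
M1 accepts in {B, C, D, E} and M2 accepts in {s0, s2, s3, s4, s5, s6}. The reachable pairs whose M1-component is accepting are (C, s4), (C, s0), (C, s2); in each of them the M2-component is accepting too, so the product for L(M1) \ L(M2) (M1-component accepting, M2-component rejecting) has no reachable accepting pair and the difference is empty.
Hence every string in L(M1) is also in L(M2).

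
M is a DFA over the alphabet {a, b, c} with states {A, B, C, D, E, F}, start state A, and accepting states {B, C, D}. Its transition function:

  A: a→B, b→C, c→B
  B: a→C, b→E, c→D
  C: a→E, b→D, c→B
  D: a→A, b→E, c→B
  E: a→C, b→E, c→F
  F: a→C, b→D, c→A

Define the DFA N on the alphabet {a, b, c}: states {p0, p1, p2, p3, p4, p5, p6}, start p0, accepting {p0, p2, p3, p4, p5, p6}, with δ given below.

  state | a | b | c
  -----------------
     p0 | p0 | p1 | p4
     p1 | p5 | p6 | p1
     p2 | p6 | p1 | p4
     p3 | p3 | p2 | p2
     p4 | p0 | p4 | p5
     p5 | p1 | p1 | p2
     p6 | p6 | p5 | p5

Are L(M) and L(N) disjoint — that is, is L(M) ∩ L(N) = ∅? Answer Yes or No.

No

The string a is accepted by both M and N.
Hence L(M) ∩ L(N) ≠ ∅.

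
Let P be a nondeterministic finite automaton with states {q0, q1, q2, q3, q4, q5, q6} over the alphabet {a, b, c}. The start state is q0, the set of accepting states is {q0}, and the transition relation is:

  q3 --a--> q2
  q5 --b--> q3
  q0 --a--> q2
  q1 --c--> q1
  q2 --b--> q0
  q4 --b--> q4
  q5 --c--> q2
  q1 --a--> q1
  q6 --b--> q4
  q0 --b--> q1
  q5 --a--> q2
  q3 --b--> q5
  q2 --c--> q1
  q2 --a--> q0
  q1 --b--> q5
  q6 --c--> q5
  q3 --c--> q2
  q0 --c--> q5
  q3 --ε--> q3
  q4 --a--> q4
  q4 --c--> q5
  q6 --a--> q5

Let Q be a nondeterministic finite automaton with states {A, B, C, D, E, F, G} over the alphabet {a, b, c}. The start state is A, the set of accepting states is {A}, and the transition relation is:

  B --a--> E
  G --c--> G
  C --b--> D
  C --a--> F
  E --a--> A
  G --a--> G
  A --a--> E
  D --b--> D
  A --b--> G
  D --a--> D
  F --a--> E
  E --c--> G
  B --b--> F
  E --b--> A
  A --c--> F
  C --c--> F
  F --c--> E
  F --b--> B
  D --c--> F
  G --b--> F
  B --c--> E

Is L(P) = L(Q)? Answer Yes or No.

Yes

Exploring the product automaton P × Q from the start pair (q0, A), following both machines on each input symbol, reaches 5 state pairs: (q0, A), (q2, E), (q1, G), (q5, F), (q3, B).
P accepts in {q0} and Q accepts in {A}. In every reachable pair the two components are either both accepting — (q0, A) — or both non-accepting, so no string is accepted by exactly one of the machines: L(P) \ L(Q) and L(Q) \ L(P) are both empty.
Hence every string is accepted by P iff it is accepted by Q, and the two languages coincide.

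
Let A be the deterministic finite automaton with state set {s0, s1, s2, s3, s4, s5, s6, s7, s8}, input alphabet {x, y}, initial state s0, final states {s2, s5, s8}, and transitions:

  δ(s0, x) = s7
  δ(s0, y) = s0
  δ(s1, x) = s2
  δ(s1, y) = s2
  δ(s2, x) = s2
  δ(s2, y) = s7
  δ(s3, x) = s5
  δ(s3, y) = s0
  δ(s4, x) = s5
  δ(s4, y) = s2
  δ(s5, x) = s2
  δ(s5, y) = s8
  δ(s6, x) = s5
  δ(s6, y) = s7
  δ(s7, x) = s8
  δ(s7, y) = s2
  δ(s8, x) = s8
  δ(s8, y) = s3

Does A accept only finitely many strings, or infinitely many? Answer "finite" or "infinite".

infinite

State s0 is reachable from the start and can reach an accepting state, and it lies on the cycle s0 → s0.
Traversing that cycle any number of times yields accepted strings of unbounded length, so the language is infinite.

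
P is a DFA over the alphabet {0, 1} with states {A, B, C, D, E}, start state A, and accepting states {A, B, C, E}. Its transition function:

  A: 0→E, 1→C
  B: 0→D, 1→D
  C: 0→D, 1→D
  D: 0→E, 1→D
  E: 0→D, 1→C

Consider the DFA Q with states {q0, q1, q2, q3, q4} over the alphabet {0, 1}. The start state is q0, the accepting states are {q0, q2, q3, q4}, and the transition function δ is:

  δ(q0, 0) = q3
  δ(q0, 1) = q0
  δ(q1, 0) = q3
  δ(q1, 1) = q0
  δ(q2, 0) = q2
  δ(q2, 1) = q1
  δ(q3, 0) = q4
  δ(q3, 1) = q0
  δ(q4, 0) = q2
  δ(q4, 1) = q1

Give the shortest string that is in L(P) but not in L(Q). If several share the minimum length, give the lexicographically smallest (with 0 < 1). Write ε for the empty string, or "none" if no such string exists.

The string 0001 is accepted by P but not by Q.
No shorter string lies in the difference, and 0001 is the lexicographically first length-4 string in L(P) \ L(Q).

0001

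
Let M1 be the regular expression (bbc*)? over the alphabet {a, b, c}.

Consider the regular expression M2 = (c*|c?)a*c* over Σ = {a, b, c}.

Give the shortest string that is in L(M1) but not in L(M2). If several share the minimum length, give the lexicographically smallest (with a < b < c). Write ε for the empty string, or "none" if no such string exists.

bb

The string bb is accepted by M1 but not by M2.
No shorter string lies in the difference, and bb is the lexicographically first length-2 string in L(M1) \ L(M2).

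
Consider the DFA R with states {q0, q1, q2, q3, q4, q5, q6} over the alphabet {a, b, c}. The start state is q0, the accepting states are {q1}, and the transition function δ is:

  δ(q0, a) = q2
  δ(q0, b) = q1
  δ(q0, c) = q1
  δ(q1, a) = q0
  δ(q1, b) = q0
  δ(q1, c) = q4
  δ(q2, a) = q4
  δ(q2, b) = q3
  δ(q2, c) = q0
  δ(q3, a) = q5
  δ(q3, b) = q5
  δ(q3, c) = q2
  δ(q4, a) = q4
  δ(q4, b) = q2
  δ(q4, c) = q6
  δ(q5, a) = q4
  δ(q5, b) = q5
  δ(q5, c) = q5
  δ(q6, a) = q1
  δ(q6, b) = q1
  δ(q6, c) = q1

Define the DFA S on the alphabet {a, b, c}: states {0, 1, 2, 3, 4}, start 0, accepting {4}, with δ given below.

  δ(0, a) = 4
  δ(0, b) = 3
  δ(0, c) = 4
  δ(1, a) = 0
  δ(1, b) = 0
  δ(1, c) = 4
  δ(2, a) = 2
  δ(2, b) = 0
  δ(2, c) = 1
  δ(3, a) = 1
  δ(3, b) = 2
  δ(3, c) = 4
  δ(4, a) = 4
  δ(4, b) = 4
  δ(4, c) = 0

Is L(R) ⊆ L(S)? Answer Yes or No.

The string b is in L(R) but not in L(S).
So L(R) ⊄ L(S).

No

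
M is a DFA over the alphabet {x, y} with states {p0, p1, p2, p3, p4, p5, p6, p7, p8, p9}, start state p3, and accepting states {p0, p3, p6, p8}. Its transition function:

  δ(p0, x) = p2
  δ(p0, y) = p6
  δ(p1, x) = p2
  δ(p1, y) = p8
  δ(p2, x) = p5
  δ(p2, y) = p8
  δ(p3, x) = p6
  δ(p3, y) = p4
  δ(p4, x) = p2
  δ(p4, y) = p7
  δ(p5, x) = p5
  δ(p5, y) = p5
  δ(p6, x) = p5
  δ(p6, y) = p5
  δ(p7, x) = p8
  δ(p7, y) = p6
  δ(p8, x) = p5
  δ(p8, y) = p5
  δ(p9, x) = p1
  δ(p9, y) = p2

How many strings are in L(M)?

The useful subgraph on states {p2, p3, p4, p6, p7, p8} is acyclic, so L(M) is finite; the longest accepting path visits 4 useful states, giving maximum string length 3.
Counting accepting paths from p3 by length: 1 of length 0, 1 of length 1, 3 of length 3. Total 5.

5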